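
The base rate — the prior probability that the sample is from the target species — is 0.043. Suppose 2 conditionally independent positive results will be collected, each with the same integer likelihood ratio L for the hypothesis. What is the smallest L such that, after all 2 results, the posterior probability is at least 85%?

12

Prior odds = 0.043/0.957 = 43/957.
Target odds = 0.85/0.15 = 17/3.
Need L² ≥ 17/3 ÷ (43/957) = 5423/43.
11² = 121 < 5423/43 ≤ 144 = 12², so L = 12.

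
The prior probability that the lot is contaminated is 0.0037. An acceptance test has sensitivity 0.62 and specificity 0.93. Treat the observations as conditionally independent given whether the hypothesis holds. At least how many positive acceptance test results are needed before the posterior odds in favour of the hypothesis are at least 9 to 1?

Prior odds = 0.0037/0.9963 = 37/9963.
False-positive rate = 1 − 0.93 = 0.07; likelihood ratio of a positive = 0.62/0.07 = 62/7.
Target odds = 9.
Require (62/7)ⁿ ≥ 9 ÷ (37/9963) = 89667/37.
(62/7)³ = 238328/343 falls short of 89667/37 but (62/7)⁴ = 14776336/2401 reaches it, so n = 4.

4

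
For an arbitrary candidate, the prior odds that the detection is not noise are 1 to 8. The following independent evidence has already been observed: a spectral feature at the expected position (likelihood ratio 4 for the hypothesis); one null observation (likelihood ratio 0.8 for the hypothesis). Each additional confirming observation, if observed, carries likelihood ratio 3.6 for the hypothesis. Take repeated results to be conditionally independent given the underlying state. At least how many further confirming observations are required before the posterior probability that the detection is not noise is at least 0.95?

4

Prior odds = 0.125.
Combined Bayes factor of the evidence already in hand = 4 × 0.8 = 3.2.
Odds after that evidence = 0.125 × 3.2 = 0.4.
Target odds = 0.95/0.05 = 19.
Need 3.6ⁿ ≥ 19 ÷ 0.4 = 47.5.
3.6³ = 46.656 falls short of 47.5 but 3.6⁴ = 167.9616 reaches it, so n = 4.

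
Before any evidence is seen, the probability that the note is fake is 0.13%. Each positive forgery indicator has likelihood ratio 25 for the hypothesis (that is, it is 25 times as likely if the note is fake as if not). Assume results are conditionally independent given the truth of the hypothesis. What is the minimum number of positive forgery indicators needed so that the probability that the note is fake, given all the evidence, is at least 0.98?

Prior odds = 0.0013/0.9987 = 13/9987.
Likelihood ratio per positive forgery indicator = 25.
Target odds: 0.98 ÷ 0.02 = 49.
Require 25ⁿ ≥ 49 ÷ (13/9987) = 489363/13.
25³ = 15625 falls short of 489363/13 but 25⁴ = 390625 reaches it, so n = 4.

4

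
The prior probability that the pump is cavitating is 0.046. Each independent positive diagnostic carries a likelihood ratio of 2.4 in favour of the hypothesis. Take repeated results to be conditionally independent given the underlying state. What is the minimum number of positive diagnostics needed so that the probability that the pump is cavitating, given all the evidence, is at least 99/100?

Prior odds = 0.046/0.954 = 23/477.
Likelihood ratio per positive diagnostic = 2.4.
Target posterior odds = 0.99/0.01 = 99.
Need (23/477) × 2.4ⁿ ≥ 99, i.e. 2.4ⁿ ≥ 47223/23.
2.4⁸ = 429981696/390625 falls short of 47223/23 but 2.4⁹ ≈2641.81 reaches it, so n = 9.

9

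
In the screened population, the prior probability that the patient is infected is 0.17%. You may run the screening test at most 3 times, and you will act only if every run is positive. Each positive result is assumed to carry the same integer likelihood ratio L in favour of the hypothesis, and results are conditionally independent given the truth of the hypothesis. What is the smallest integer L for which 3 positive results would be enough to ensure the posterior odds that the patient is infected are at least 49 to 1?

31

Prior odds = 0.0017/0.9983 = 17/9983.
Target odds = 49.
Need L³ ≥ 49 ÷ (17/9983) = 489167/17.
30³ = 27000 < 489167/17 ≤ 29791 = 31³, so L = 31.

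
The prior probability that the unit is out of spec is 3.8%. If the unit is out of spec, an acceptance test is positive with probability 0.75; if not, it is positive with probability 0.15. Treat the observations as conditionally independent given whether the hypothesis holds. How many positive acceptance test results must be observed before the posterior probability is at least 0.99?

5

Prior odds: 0.038 ÷ 0.962 = 19/481.
Likelihood ratio of a positive = 0.75/0.15 = 5.
Target posterior odds = 0.99/0.01 = 99.
Need (19/481) × 5ⁿ ≥ 99, i.e. 5ⁿ ≥ 47619/19.
5⁴ = 625 falls short of 47619/19 but 5⁵ = 3125 reaches it, so n = 5.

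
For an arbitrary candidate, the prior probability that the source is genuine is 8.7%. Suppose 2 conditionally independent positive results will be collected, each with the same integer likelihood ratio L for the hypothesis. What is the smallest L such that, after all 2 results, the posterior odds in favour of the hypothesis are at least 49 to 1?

23

Prior odds = 0.087/0.913 = 87/913.
Target odds = 49.
Need L² ≥ 49 ÷ (87/913) = 44737/87.
22² = 484 < 44737/87 ≤ 529 = 23², so L = 23.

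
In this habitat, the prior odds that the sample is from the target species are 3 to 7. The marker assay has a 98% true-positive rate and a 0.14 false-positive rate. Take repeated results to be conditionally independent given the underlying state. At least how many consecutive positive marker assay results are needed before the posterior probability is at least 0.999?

4

Prior odds = 3/7.
Likelihood ratio of a positive result = 0.98/0.14 = 7.
Target odds: 0.999 ÷ 0.001 = 999.
Require 7ⁿ ≥ 999 ÷ (3/7) = 2331.
7³ = 343 falls short of 2331 but 7⁴ = 2401 reaches it, so n = 4.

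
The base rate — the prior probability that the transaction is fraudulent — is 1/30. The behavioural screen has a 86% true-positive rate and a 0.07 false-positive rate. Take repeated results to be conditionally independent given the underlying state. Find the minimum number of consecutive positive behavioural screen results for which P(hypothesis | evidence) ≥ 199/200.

Prior odds: (1/30) ÷ (29/30) = 1/29.
Likelihood ratio of a positive result = 0.86/0.07 = 86/7.
Target posterior odds = 0.995/0.005 = 199.
Need (1/29) × (86/7)ⁿ ≥ 199, i.e. (86/7)ⁿ ≥ 5771.
(86/7)³ = 636056/343 falls short of 5771 but (86/7)⁴ = 54700816/2401 reaches it, so n = 4.

4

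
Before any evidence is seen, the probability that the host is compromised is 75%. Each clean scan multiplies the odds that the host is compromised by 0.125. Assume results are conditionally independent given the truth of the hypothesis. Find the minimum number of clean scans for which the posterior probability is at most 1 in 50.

Prior odds: 0.75 ÷ 0.25 = 3.
Likelihood ratio per clean scan = 0.125.
Target posterior odds = 0.02/0.98 = 1/49.
Require 0.125ⁿ ≤ 1/49 ÷ 3 = 1/147.
0.125² = 0.015625 is still above 1/147 but 0.125³ = 0.001953125 is at or below it, so n = 3.

3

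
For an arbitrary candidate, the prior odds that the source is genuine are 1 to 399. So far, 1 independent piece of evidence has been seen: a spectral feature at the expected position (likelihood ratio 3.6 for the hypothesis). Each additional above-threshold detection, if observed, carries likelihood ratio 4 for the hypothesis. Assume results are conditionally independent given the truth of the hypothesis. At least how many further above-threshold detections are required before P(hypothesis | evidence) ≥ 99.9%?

9

Prior odds = 1/399.
Bayes factor of the evidence already in hand = 3.6.
Odds after that evidence = (1/399) × 3.6 = 6/665.
Target odds = 0.999/0.001 = 999.
Need 4ⁿ ≥ 999 ÷ (6/665) = 110722.5.
4⁸ = 65536 falls short of 110722.5 but 4⁹ = 262144 reaches it, so n = 9.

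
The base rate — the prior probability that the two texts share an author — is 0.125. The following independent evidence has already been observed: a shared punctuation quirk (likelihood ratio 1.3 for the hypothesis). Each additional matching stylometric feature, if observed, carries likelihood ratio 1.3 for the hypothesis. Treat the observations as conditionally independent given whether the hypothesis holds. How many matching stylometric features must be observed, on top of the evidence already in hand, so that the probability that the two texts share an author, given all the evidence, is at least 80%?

12

Prior odds = 0.125/0.875 = 1/7.
Bayes factor of the evidence already in hand = 1.3.
Odds after that evidence = (1/7) × 1.3 = 13/70.
Target odds = 0.8/0.2 = 4.
Need 1.3ⁿ ≥ 4 ÷ (13/70) = 280/13.
1.3¹¹ ≈17.9216 falls short of 280/13 but 1.3¹² ≈23.2981 reaches it, so n = 12.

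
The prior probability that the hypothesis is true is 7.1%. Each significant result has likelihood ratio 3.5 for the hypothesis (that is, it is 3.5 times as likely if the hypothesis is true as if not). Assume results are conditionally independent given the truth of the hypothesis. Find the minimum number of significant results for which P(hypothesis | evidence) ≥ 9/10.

Prior odds: 0.071 ÷ 0.929 = 71/929.
Likelihood ratio per significant result = 3.5.
Target posterior odds = 0.9/0.1 = 9.
Require 3.5ⁿ ≥ 9 ÷ (71/929) = 8361/71.
3.5³ = 42.875 falls short of 8361/71 but 3.5⁴ = 150.0625 reaches it, so n = 4.

4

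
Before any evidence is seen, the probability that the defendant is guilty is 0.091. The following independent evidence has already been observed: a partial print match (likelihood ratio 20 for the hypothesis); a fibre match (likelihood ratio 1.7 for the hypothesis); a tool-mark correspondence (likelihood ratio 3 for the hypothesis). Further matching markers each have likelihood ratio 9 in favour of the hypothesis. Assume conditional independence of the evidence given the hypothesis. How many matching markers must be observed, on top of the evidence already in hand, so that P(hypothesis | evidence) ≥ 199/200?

2

Prior odds = 0.091/0.909 = 91/909.
Combined Bayes factor of the evidence already in hand = 20 × 1.7 × 3 = 102.
Odds after that evidence = (91/909) × 102 = 3094/303.
Target odds = 0.995/0.005 = 199.
Need 9ⁿ ≥ 199 ÷ (3094/303) = 60297/3094.
9¹ = 9 falls short of 60297/3094 but 9² = 81 reaches it, so n = 2.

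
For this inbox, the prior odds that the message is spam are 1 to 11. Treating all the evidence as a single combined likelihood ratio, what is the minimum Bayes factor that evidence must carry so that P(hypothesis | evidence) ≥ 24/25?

264

Prior odds = 1/11.
Target odds = 0.96/0.04 = 24.
Required Bayes factor = 24 ÷ (1/11) = 264.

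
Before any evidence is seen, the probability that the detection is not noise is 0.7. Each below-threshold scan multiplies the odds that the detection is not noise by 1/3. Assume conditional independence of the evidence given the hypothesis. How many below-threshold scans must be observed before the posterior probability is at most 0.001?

Prior odds = 0.7/0.3 = 7/3.
Likelihood ratio per below-threshold scan = 1/3.
Target odds: 0.001 ÷ 0.999 = 1/999.
Need (7/3) × (1/3)ⁿ ≤ 1/999, i.e. (1/3)ⁿ ≤ 1/2331.
(1/3)⁷ = 1/2187 is still above 1/2331 but (1/3)⁸ = 1/6561 is at or below it, so n = 8.

8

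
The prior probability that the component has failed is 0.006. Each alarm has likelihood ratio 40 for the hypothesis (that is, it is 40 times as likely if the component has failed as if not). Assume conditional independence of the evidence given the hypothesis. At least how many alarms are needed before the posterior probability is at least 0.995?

Prior odds: 0.006 ÷ 0.994 = 3/497.
Likelihood ratio per alarm = 40.
Target odds: 0.995 ÷ 0.005 = 199.
Require 40ⁿ ≥ 199 ÷ (3/497) = 98903/3.
40² = 1600 falls short of 98903/3 but 40³ = 64000 reaches it, so n = 3.

3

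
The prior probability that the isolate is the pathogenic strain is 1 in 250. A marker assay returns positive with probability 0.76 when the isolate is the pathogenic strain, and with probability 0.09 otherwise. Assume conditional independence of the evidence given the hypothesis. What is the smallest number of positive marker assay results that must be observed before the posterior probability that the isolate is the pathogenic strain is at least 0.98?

5

Prior odds: 0.004 ÷ 0.996 = 1/249.
Likelihood ratio of a positive result = 0.76/0.09 = 76/9.
Target posterior odds = 0.98/0.02 = 49.
Need (1/249) × (76/9)ⁿ ≥ 49, i.e. (76/9)ⁿ ≥ 12201.
(76/9)⁴ = 33362176/6561 falls short of 12201 but (76/9)⁵ ≈42939.3 reaches it, so n = 5.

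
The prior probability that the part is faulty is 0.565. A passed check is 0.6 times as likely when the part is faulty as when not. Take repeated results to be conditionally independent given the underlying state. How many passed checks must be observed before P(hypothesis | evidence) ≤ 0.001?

Prior odds: 0.565 ÷ 0.435 = 113/87.
Likelihood ratio per passed check = 0.6.
Target posterior odds = 0.001/0.999 = 1/999.
Require 0.6ⁿ ≤ 1/999 ÷ (113/87) = 29/37629.
0.6¹⁴ ≈0.000783642 is still above 29/37629 but 0.6¹⁵ ≈0.000470185 is at or below it, so n = 15.

15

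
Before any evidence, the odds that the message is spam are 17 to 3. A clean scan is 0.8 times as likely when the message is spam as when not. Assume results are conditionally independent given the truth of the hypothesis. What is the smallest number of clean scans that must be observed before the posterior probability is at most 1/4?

Prior odds = 17/3.
Likelihood ratio per clean scan = 0.8.
Target posterior odds = 0.25/0.75 = 1/3.
Require 0.8ⁿ ≤ 1/3 ÷ (17/3) = 1/17.
0.8¹² = 16777216/244140625 is still above 1/17 but 0.8¹³ ≈0.0549756 is at or below it, so n = 13.

13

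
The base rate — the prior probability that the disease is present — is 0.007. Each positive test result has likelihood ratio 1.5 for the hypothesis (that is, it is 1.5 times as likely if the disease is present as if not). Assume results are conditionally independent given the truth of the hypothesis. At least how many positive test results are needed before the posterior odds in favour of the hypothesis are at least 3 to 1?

15

Prior odds = 0.007/0.993 = 7/993.
Likelihood ratio per positive test result = 1.5.
Target odds = 3.
Require 1.5ⁿ ≥ 3 ÷ (7/993) = 2979/7.
1.5¹⁴ = 4782969/16384 falls short of 2979/7 but 1.5¹⁵ = 14348907/32768 reaches it, so n = 15.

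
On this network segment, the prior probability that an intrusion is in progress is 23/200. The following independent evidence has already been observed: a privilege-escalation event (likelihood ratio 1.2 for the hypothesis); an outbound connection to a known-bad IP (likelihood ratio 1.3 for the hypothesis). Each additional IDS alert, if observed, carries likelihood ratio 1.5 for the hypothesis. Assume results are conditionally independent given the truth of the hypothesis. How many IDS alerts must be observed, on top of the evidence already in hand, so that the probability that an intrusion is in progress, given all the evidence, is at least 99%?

16

Prior odds = 0.115/0.885 = 23/177.
Combined Bayes factor of the evidence already in hand = 1.2 × 1.3 = 1.56.
Odds after that evidence = (23/177) × 1.56 = 299/1475.
Target odds = 0.99/0.01 = 99.
Need 1.5ⁿ ≥ 99 ÷ (299/1475) = 146025/299.
1.5¹⁵ = 14348907/32768 falls short of 146025/299 but 1.5¹⁶ = 43046721/65536 reaches it, so n = 16.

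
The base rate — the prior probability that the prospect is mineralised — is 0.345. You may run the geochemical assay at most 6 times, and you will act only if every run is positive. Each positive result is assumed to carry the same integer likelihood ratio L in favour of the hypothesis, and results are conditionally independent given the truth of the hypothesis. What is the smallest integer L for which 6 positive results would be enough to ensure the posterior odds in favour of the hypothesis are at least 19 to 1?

Prior odds = 0.345/0.655 = 69/131.
Target odds = 19.
Need L⁶ ≥ 19 ÷ (69/131) = 2489/69.
1⁶ = 1 < 2489/69 ≤ 64 = 2⁶, so L = 2.

2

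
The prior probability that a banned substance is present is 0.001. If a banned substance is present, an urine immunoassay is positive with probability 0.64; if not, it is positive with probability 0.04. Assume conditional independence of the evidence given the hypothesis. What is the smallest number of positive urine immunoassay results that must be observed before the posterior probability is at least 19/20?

Prior odds = 0.001/0.999 = 1/999.
Likelihood ratio of a positive = 0.64/0.04 = 16.
Target odds: 0.95 ÷ 0.05 = 19.
Need (1/999) × 16ⁿ ≥ 19, i.e. 16ⁿ ≥ 18981.
16³ = 4096 falls short of 18981 but 16⁴ = 65536 reaches it, so n = 4.

4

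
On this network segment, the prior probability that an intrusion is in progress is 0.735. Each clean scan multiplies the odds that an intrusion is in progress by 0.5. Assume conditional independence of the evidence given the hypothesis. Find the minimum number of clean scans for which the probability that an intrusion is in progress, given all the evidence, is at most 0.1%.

12

Prior odds: 0.735 ÷ 0.265 = 147/53.
Likelihood ratio per clean scan = 0.5.
Target odds: 0.001 ÷ 0.999 = 1/999.
Need (147/53) × 0.5ⁿ ≤ 1/999, i.e. 0.5ⁿ ≤ 53/146853.
0.5¹¹ = 1/2048 is still above 53/146853 but 0.5¹² = 1/4096 is at or below it, so n = 12.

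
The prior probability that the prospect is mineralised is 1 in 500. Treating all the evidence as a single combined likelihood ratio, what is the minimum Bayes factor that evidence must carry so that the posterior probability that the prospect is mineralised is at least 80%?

Prior odds = 0.002/0.998 = 1/499.
Target odds = 0.8/0.2 = 4.
Required Bayes factor = 4 ÷ (1/499) = 1996.

1996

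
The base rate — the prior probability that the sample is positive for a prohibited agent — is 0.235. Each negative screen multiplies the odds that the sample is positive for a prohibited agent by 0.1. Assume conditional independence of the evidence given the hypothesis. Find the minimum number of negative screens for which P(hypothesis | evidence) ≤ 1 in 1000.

3

Prior odds: 0.235 ÷ 0.765 = 47/153.
Likelihood ratio per negative screen = 0.1.
Target posterior odds = 0.001/0.999 = 1/999.
Require 0.1ⁿ ≤ 1/999 ÷ (47/153) = 17/5217.
0.1² = 0.01 is still above 17/5217 but 0.1³ = 0.001 is at or below it, so n = 3.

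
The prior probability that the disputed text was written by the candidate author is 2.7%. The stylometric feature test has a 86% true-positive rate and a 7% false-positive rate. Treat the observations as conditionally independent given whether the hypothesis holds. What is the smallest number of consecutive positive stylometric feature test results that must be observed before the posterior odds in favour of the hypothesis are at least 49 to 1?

3

Prior odds: 0.027 ÷ 0.973 = 27/973.
Likelihood ratio of a positive result = 0.86/0.07 = 86/7.
Target odds = 49.
Need (27/973) × (86/7)ⁿ ≥ 49, i.e. (86/7)ⁿ ≥ 47677/27.
(86/7)² = 7396/49 falls short of 47677/27 but (86/7)³ = 636056/343 reaches it, so n = 3.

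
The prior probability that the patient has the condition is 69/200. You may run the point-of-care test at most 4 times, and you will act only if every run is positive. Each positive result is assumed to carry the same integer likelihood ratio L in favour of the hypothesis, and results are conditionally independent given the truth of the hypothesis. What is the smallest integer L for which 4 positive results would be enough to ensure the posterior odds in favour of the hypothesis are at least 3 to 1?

2

Prior odds = 0.345/0.655 = 69/131.
Target odds = 3.
Need L⁴ ≥ 3 ÷ (69/131) = 131/23.
1⁴ = 1 < 131/23 ≤ 16 = 2⁴, so L = 2.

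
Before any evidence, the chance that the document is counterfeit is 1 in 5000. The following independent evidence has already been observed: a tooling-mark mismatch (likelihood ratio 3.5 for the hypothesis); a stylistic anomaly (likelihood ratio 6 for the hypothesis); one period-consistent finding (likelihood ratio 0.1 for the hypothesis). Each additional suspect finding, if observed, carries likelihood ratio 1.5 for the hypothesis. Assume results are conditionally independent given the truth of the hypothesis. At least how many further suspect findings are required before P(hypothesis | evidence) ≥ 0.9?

Prior odds = 0.0002/0.9998 = 1/4999.
Combined Bayes factor of the evidence already in hand = 3.5 × 6 × 0.1 = 2.1.
Odds after that evidence = (1/4999) × 2.1 = 21/49990.
Target odds = 0.9/0.1 = 9.
Need 1.5ⁿ ≥ 9 ÷ (21/49990) = 149970/7.
1.5²⁴ ≈16834.1 falls short of 149970/7 but 1.5²⁵ ≈25251.2 reaches it, so n = 25.

25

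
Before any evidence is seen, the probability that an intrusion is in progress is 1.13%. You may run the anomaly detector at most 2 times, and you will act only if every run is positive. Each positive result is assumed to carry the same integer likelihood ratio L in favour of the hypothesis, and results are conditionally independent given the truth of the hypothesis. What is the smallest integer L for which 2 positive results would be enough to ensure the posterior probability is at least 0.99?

Prior odds = 0.0113/0.9887 = 113/9887.
Target odds = 0.99/0.01 = 99.
Need L² ≥ 99 ÷ (113/9887) = 978813/113.
93² = 8649 < 978813/113 ≤ 8836 = 94², so L = 94.

94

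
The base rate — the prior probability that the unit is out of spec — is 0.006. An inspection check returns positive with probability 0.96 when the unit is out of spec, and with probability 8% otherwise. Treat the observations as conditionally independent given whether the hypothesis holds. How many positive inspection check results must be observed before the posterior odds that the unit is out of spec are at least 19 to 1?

Prior odds: 0.006 ÷ 0.994 = 3/497.
Likelihood ratio of a positive result = 0.96/0.08 = 12.
Target odds = 19.
Require 12ⁿ ≥ 19 ÷ (3/497) = 9443/3.
12³ = 1728 falls short of 9443/3 but 12⁴ = 20736 reaches it, so n = 4.

4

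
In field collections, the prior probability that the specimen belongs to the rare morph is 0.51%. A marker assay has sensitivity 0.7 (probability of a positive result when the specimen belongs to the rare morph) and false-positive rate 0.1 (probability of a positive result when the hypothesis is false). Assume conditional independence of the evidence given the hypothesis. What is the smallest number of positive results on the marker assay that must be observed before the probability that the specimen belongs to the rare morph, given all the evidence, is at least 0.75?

4

Prior odds: 0.0051 ÷ 0.9949 = 51/9949.
Likelihood ratio of a positive result = 0.7/0.1 = 7.
Target posterior odds = 0.75/0.25 = 3.
Require 7ⁿ ≥ 3 ÷ (51/9949) = 9949/17.
7³ = 343 falls short of 9949/17 but 7⁴ = 2401 reaches it, so n = 4.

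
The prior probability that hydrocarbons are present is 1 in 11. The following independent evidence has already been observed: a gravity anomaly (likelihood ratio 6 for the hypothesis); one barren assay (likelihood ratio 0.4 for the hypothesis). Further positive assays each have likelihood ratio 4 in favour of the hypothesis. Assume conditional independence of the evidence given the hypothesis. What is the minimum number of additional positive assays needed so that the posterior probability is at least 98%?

4

Prior odds = (1/11)/(10/11) = 0.1.
Combined Bayes factor of the evidence already in hand = 6 × 0.4 = 2.4.
Odds after that evidence = 0.1 × 2.4 = 0.24.
Target odds = 0.98/0.02 = 49.
Need 4ⁿ ≥ 49 ÷ 0.24 = 1225/6.
4³ = 64 falls short of 1225/6 but 4⁴ = 256 reaches it, so n = 4.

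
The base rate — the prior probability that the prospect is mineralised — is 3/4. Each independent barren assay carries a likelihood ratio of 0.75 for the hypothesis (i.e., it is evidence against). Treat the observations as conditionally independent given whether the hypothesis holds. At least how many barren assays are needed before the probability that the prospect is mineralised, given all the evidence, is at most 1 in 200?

Prior odds: 0.75 ÷ 0.25 = 3.
Likelihood ratio per barren assay = 0.75.
Target posterior odds = 0.005/0.995 = 1/199.
Require 0.75ⁿ ≤ 1/199 ÷ 3 = 1/597.
0.75²² ≈0.00178381 is still above 1/597 but 0.75²³ ≈0.00133786 is at or below it, so n = 23.

23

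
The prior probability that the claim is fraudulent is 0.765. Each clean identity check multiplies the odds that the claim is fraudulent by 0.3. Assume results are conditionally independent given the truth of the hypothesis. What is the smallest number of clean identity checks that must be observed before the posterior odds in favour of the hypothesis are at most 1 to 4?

Prior odds = 0.765/0.235 = 153/47.
Likelihood ratio per clean identity check = 0.3.
Target odds = 0.25.
Require 0.3ⁿ ≤ 0.25 ÷ (153/47) = 47/612.
0.3² = 0.09 is still above 47/612 but 0.3³ = 0.027 is at or below it, so n = 3.

3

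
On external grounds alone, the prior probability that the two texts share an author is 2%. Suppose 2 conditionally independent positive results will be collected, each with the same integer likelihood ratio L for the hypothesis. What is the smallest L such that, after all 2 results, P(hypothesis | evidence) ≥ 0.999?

222

Prior odds = 0.02/0.98 = 1/49.
Target odds = 0.999/0.001 = 999.
Need L² ≥ 999 ÷ (1/49) = 48951.
221² = 48841 < 48951 ≤ 49284 = 222², so L = 222.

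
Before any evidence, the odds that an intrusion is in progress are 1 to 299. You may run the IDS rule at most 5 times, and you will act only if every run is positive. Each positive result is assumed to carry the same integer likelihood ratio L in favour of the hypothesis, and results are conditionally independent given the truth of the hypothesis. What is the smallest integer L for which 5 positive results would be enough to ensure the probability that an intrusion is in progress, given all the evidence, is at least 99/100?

8

Prior odds = 1/299.
Target odds = 0.99/0.01 = 99.
Need L⁵ ≥ 99 ÷ (1/299) = 29601.
7⁵ = 16807 < 29601 ≤ 32768 = 8⁵, so L = 8.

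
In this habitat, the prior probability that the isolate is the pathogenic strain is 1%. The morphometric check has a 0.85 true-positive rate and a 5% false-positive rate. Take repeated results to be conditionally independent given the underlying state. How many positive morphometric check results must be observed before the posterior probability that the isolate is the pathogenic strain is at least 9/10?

Prior odds: 0.01 ÷ 0.99 = 1/99.
Likelihood ratio of a positive result = 0.85/0.05 = 17.
Target posterior odds = 0.9/0.1 = 9.
Need (1/99) × 17ⁿ ≥ 9, i.e. 17ⁿ ≥ 891.
17² = 289 falls short of 891 but 17³ = 4913 reaches it, so n = 3.

3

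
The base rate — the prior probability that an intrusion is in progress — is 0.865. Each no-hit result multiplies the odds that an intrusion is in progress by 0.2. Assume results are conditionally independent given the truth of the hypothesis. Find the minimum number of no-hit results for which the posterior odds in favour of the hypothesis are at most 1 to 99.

5

Prior odds: 0.865 ÷ 0.135 = 173/27.
Likelihood ratio per no-hit result = 0.2.
Target odds = 1/99.
Require 0.2ⁿ ≤ 1/99 ÷ (173/27) = 3/1903.
0.2⁴ = 0.0016 is still above 3/1903 but 0.2⁵ = 0.00032 is at or below it, so n = 5.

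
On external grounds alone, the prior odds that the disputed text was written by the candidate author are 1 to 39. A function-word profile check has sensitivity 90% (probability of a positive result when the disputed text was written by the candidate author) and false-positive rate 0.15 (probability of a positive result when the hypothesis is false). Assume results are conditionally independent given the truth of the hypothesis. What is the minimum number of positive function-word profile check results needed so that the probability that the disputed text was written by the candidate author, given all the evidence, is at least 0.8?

Prior odds = 1/39.
Likelihood ratio of a positive result = 0.9/0.15 = 6.
Target odds: 0.8 ÷ 0.2 = 4.
Require 6ⁿ ≥ 4 ÷ (1/39) = 156.
6² = 36 falls short of 156 but 6³ = 216 reaches it, so n = 3.

3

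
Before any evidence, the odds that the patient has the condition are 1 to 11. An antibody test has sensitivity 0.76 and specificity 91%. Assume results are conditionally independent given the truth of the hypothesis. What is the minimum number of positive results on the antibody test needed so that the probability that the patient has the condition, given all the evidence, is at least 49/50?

Prior odds = 1/11.
False-positive rate = 1 − 0.91 = 0.09; likelihood ratio of a positive = 0.76/0.09 = 76/9.
Target posterior odds = 0.98/0.02 = 49.
Need (1/11) × (76/9)ⁿ ≥ 49, i.e. (76/9)ⁿ ≥ 539.
(76/9)² = 5776/81 falls short of 539 but (76/9)³ = 438976/729 reaches it, so n = 3.

3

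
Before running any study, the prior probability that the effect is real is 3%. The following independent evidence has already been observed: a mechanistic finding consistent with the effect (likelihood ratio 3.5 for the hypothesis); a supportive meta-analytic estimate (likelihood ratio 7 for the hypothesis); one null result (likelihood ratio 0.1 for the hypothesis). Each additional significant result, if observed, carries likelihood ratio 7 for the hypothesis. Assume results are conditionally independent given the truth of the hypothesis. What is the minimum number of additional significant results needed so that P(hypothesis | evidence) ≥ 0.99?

Prior odds = 0.03/0.97 = 3/97.
Combined Bayes factor of the evidence already in hand = 3.5 × 7 × 0.1 = 2.45.
Odds after that evidence = (3/97) × 2.45 = 147/1940.
Target odds = 0.99/0.01 = 99.
Need 7ⁿ ≥ 99 ÷ (147/1940) = 64020/49.
7³ = 343 falls short of 64020/49 but 7⁴ = 2401 reaches it, so n = 4.

4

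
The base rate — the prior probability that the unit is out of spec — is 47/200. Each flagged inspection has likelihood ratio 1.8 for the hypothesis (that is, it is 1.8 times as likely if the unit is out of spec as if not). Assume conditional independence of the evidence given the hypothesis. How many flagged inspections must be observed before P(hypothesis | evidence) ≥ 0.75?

Prior odds: 0.235 ÷ 0.765 = 47/153.
Likelihood ratio per flagged inspection = 1.8.
Target odds: 0.75 ÷ 0.25 = 3.
Need (47/153) × 1.8ⁿ ≥ 3, i.e. 1.8ⁿ ≥ 459/47.
1.8³ = 5.832 falls short of 459/47 but 1.8⁴ = 10.4976 reaches it, so n = 4.

4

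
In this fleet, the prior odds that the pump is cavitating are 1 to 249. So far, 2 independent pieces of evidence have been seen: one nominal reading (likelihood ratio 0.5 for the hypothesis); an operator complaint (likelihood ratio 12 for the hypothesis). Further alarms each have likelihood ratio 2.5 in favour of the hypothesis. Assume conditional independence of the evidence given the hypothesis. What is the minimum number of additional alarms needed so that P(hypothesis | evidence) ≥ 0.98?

Prior odds = 1/249.
Combined Bayes factor of the evidence already in hand = 0.5 × 12 = 6.
Odds after that evidence = (1/249) × 6 = 2/83.
Target odds = 0.98/0.02 = 49.
Need 2.5ⁿ ≥ 49 ÷ (2/83) = 2033.5.
2.5⁸ = 390625/256 falls short of 2033.5 but 2.5⁹ = 1953125/512 reaches it, so n = 9.

9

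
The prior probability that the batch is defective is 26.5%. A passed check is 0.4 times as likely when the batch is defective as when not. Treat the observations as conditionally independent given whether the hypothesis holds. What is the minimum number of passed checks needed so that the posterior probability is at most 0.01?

Prior odds = 0.265/0.735 = 53/147.
Likelihood ratio per passed check = 0.4.
Target posterior odds = 0.01/0.99 = 1/99.
Need (53/147) × 0.4ⁿ ≤ 1/99, i.e. 0.4ⁿ ≤ 49/1749.
0.4³ = 0.064 is still above 49/1749 but 0.4⁴ = 0.0256 is at or below it, so n = 4.

4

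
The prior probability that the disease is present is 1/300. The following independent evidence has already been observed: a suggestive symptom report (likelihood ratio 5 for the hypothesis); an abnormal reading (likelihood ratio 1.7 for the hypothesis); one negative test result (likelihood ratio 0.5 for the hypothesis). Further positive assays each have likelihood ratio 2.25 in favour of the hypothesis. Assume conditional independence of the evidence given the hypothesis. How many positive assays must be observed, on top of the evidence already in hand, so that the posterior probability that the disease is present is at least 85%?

8

Prior odds = (1/300)/(299/300) = 1/299.
Combined Bayes factor of the evidence already in hand = 5 × 1.7 × 0.5 = 4.25.
Odds after that evidence = (1/299) × 4.25 = 17/1196.
Target odds = 0.85/0.15 = 17/3.
Need 2.25ⁿ ≥ 17/3 ÷ (17/1196) = 1196/3.
2.25⁷ = 4782969/16384 falls short of 1196/3 but 2.25⁸ = 43046721/65536 reaches it, so n = 8.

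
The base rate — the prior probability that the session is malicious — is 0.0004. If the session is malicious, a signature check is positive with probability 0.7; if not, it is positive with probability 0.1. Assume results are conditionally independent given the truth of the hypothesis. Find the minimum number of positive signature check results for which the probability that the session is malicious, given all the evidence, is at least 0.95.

6

Prior odds = 0.0004/0.9996 = 1/2499.
Likelihood ratio of a positive = 0.7/0.1 = 7.
Target odds: 0.95 ÷ 0.05 = 19.
Require 7ⁿ ≥ 19 ÷ (1/2499) = 47481.
7⁵ = 16807 falls short of 47481 but 7⁶ = 117649 reaches it, so n = 6.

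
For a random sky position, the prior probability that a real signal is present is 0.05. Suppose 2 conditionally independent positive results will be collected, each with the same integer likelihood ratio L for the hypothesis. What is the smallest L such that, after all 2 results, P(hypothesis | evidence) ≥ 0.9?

14

Prior odds = 0.05/0.95 = 1/19.
Target odds = 0.9/0.1 = 9.
Need L² ≥ 9 ÷ (1/19) = 171.
13² = 169 < 171 ≤ 196 = 14², so L = 14.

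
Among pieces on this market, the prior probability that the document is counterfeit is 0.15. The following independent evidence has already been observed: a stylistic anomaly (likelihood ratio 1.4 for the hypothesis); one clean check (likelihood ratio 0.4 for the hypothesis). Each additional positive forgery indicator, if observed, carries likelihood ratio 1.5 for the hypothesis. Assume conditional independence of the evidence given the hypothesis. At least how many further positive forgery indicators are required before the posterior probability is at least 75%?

Prior odds = 0.15/0.85 = 3/17.
Combined Bayes factor of the evidence already in hand = 1.4 × 0.4 = 0.56.
Odds after that evidence = (3/17) × 0.56 = 42/425.
Target odds = 0.75/0.25 = 3.
Need 1.5ⁿ ≥ 3 ÷ (42/425) = 425/14.
1.5⁸ = 25.62890625 falls short of 425/14 but 1.5⁹ = 19683/512 reaches it, so n = 9.

9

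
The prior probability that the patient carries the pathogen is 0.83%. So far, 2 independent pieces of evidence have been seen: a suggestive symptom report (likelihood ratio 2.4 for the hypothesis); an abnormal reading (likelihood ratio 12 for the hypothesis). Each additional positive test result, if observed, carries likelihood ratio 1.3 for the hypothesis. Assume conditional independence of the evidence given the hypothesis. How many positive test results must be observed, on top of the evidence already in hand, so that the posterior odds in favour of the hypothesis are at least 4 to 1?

11

Prior odds = 0.0083/0.9917 = 83/9917.
Combined Bayes factor of the evidence already in hand = 2.4 × 12 = 28.8.
Odds after that evidence = (83/9917) × 28.8 = 11952/49585.
Target odds = 4.
Need 1.3ⁿ ≥ 4 ÷ (11952/49585) = 49585/2988.
1.3¹⁰ ≈13.7858 falls short of 49585/2988 but 1.3¹¹ ≈17.9216 reaches it, so n = 11.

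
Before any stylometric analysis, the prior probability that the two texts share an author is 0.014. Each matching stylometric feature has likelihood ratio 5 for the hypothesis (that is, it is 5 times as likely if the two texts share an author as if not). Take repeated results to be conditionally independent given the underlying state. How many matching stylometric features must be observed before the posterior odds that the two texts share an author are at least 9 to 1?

5

Prior odds: 0.014 ÷ 0.986 = 7/493.
Likelihood ratio per matching stylometric feature = 5.
Target odds = 9.
Need (7/493) × 5ⁿ ≥ 9, i.e. 5ⁿ ≥ 4437/7.
5⁴ = 625 falls short of 4437/7 but 5⁵ = 3125 reaches it, so n = 5.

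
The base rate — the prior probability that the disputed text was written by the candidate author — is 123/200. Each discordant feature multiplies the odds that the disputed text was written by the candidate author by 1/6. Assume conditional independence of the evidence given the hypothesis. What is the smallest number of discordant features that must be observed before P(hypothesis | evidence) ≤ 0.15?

Prior odds = 0.615/0.385 = 123/77.
Likelihood ratio per discordant feature = 1/6.
Target posterior odds = 0.15/0.85 = 3/17.
Need (123/77) × (1/6)ⁿ ≤ 3/17, i.e. (1/6)ⁿ ≤ 77/697.
(1/6)¹ = 1/6 is still above 77/697 but (1/6)² = 1/36 is at or below it, so n = 2.

2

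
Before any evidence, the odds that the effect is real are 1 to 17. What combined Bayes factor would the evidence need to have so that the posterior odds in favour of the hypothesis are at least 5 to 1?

Prior odds = 1/17.
Target odds = 5.
Required Bayes factor = 5 ÷ (1/17) = 85.

85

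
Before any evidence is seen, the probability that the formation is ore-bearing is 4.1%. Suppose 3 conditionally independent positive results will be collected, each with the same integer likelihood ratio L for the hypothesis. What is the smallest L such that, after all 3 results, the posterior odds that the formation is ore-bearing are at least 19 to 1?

8

Prior odds = 0.041/0.959 = 41/959.
Target odds = 19.
Need L³ ≥ 19 ÷ (41/959) = 18221/41.
7³ = 343 < 18221/41 ≤ 512 = 8³, so L = 8.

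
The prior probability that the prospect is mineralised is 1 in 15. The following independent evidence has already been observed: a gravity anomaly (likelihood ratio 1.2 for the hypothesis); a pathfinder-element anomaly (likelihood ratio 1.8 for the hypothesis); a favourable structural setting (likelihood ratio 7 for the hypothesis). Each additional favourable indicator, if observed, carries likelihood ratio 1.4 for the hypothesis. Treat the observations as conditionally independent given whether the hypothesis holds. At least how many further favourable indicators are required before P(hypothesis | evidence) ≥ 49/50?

Prior odds = (1/15)/(14/15) = 1/14.
Combined Bayes factor of the evidence already in hand = 1.2 × 1.8 × 7 = 15.12.
Odds after that evidence = (1/14) × 15.12 = 1.08.
Target odds = 0.98/0.02 = 49.
Need 1.4ⁿ ≥ 49 ÷ 1.08 = 1225/27.
1.4¹¹ ≈40.4957 falls short of 1225/27 but 1.4¹² ≈56.6939 reaches it, so n = 12.

12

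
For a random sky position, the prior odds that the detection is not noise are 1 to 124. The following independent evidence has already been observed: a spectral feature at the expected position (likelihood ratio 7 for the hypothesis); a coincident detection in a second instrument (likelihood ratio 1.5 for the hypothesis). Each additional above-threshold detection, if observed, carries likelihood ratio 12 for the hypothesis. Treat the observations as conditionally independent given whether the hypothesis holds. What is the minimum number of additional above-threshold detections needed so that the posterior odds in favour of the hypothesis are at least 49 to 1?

3

Prior odds = 1/124.
Combined Bayes factor of the evidence already in hand = 7 × 1.5 = 10.5.
Odds after that evidence = (1/124) × 10.5 = 21/248.
Target odds = 49.
Need 12ⁿ ≥ 49 ÷ (21/248) = 1736/3.
12² = 144 falls short of 1736/3 but 12³ = 1728 reaches it, so n = 3.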